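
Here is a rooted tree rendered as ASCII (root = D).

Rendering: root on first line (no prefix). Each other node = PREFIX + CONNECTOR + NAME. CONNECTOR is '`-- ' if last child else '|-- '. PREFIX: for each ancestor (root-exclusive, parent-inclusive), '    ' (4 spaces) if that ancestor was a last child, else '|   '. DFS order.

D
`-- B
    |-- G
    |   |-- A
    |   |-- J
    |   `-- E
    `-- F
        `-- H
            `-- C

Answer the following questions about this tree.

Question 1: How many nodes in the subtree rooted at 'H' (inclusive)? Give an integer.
Subtree rooted at H contains: C, H
Count = 2

Answer: 2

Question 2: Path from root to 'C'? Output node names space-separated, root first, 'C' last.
Walk down from root: D -> B -> F -> H -> C

Answer: D B F H C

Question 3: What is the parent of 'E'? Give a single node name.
Answer: G

Derivation:
Scan adjacency: E appears as child of G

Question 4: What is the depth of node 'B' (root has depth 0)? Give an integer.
Answer: 1

Derivation:
Path from root to B: D -> B
Depth = number of edges = 1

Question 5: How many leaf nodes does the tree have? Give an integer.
Leaves (nodes with no children): A, C, E, J

Answer: 4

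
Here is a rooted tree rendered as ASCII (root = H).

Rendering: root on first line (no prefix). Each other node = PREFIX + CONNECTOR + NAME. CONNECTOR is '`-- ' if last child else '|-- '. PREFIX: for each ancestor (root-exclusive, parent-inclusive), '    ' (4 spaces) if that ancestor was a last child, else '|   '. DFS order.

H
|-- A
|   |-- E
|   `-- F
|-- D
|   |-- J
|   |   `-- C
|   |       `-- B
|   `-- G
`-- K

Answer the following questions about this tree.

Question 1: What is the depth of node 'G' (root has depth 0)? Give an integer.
Answer: 2

Derivation:
Path from root to G: H -> D -> G
Depth = number of edges = 2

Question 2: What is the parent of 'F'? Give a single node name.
Scan adjacency: F appears as child of A

Answer: A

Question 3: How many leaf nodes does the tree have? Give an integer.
Answer: 5

Derivation:
Leaves (nodes with no children): B, E, F, G, K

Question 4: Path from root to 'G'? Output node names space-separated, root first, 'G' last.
Answer: H D G

Derivation:
Walk down from root: H -> D -> G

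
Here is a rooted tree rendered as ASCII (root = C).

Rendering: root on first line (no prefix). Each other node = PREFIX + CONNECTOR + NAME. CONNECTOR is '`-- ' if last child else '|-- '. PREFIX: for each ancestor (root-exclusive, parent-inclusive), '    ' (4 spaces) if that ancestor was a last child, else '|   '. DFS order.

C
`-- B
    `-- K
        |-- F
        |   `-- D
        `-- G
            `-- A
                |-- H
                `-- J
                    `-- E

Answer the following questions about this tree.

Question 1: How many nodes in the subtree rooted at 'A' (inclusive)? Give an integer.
Answer: 4

Derivation:
Subtree rooted at A contains: A, E, H, J
Count = 4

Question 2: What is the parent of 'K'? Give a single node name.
Answer: B

Derivation:
Scan adjacency: K appears as child of B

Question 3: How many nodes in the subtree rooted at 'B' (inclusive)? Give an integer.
Answer: 9

Derivation:
Subtree rooted at B contains: A, B, D, E, F, G, H, J, K
Count = 9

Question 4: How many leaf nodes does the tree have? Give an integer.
Leaves (nodes with no children): D, E, H

Answer: 3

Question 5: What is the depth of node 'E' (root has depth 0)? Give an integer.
Answer: 6

Derivation:
Path from root to E: C -> B -> K -> G -> A -> J -> E
Depth = number of edges = 6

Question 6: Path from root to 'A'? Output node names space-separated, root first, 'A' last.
Walk down from root: C -> B -> K -> G -> A

Answer: C B K G A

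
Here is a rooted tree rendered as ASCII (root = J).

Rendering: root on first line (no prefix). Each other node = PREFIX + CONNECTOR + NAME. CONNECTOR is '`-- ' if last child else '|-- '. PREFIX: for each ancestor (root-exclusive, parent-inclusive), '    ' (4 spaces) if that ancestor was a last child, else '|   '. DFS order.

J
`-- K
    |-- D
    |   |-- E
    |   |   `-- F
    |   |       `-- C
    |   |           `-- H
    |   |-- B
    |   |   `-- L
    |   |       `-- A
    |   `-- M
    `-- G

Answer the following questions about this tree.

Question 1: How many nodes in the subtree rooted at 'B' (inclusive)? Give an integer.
Subtree rooted at B contains: A, B, L
Count = 3

Answer: 3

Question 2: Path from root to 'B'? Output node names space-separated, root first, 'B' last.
Walk down from root: J -> K -> D -> B

Answer: J K D B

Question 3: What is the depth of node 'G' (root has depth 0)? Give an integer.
Answer: 2

Derivation:
Path from root to G: J -> K -> G
Depth = number of edges = 2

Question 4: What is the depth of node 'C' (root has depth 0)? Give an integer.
Answer: 5

Derivation:
Path from root to C: J -> K -> D -> E -> F -> C
Depth = number of edges = 5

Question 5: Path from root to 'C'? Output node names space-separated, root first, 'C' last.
Answer: J K D E F C

Derivation:
Walk down from root: J -> K -> D -> E -> F -> C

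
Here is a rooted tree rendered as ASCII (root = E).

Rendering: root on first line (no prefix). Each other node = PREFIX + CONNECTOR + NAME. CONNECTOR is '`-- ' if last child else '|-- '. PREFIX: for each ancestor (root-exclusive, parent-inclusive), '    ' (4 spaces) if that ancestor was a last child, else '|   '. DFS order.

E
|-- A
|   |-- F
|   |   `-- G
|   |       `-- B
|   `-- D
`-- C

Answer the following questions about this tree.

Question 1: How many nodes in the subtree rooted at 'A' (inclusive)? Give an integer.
Subtree rooted at A contains: A, B, D, F, G
Count = 5

Answer: 5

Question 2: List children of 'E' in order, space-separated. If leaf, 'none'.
Answer: A C

Derivation:
Node E's children (from adjacency): A, C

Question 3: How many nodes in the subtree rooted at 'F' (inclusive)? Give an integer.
Answer: 3

Derivation:
Subtree rooted at F contains: B, F, G
Count = 3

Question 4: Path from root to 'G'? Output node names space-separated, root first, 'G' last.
Answer: E A F G

Derivation:
Walk down from root: E -> A -> F -> G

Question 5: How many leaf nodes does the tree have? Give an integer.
Leaves (nodes with no children): B, C, D

Answer: 3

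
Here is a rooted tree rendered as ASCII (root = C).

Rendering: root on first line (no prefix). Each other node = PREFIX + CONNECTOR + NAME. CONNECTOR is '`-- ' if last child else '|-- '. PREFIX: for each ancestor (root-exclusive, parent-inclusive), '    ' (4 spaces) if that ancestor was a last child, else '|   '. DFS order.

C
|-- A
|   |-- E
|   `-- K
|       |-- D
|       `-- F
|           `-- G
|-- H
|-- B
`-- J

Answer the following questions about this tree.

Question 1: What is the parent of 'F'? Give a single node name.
Answer: K

Derivation:
Scan adjacency: F appears as child of K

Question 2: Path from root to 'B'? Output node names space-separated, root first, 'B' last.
Answer: C B

Derivation:
Walk down from root: C -> B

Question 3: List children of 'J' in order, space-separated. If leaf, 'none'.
Node J's children (from adjacency): (leaf)

Answer: none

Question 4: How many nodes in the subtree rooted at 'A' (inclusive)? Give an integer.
Subtree rooted at A contains: A, D, E, F, G, K
Count = 6

Answer: 6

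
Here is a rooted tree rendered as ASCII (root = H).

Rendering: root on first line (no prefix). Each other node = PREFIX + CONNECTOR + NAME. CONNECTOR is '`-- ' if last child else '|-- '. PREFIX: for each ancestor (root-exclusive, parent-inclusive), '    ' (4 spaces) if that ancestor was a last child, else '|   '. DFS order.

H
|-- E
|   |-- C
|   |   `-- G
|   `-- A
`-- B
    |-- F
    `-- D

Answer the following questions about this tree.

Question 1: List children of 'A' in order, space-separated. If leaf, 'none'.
Node A's children (from adjacency): (leaf)

Answer: none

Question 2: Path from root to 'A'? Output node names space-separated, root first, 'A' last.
Walk down from root: H -> E -> A

Answer: H E A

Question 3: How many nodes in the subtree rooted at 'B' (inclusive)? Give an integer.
Answer: 3

Derivation:
Subtree rooted at B contains: B, D, F
Count = 3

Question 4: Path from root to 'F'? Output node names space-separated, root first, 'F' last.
Walk down from root: H -> B -> F

Answer: H B F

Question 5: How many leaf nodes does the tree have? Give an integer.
Leaves (nodes with no children): A, D, F, G

Answer: 4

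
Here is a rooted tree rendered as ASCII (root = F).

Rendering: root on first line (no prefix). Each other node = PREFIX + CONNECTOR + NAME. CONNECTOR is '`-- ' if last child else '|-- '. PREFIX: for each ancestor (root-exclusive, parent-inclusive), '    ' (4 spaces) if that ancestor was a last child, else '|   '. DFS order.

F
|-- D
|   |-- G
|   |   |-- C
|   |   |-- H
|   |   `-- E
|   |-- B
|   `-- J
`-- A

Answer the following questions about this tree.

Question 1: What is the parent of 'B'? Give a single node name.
Scan adjacency: B appears as child of D

Answer: D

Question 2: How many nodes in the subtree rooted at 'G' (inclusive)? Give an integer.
Answer: 4

Derivation:
Subtree rooted at G contains: C, E, G, H
Count = 4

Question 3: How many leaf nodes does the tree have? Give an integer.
Leaves (nodes with no children): A, B, C, E, H, J

Answer: 6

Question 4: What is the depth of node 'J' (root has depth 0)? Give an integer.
Path from root to J: F -> D -> J
Depth = number of edges = 2

Answer: 2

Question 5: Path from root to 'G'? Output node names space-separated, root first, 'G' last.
Walk down from root: F -> D -> G

Answer: F D G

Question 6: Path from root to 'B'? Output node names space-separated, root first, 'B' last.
Walk down from root: F -> D -> B

Answer: F D B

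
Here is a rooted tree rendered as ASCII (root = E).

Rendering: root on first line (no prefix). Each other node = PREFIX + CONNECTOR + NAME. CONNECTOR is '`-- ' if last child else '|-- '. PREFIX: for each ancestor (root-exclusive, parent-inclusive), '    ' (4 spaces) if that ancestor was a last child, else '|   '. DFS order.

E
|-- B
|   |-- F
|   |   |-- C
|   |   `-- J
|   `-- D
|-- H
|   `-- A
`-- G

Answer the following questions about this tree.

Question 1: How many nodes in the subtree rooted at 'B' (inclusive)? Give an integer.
Subtree rooted at B contains: B, C, D, F, J
Count = 5

Answer: 5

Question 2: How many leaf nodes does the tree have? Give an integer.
Leaves (nodes with no children): A, C, D, G, J

Answer: 5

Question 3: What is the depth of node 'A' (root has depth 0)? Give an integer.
Answer: 2

Derivation:
Path from root to A: E -> H -> A
Depth = number of edges = 2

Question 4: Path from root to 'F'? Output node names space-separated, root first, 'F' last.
Walk down from root: E -> B -> F

Answer: E B F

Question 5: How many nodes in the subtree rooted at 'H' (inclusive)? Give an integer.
Subtree rooted at H contains: A, H
Count = 2

Answer: 2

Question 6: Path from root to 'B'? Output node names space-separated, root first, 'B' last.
Walk down from root: E -> B

Answer: E B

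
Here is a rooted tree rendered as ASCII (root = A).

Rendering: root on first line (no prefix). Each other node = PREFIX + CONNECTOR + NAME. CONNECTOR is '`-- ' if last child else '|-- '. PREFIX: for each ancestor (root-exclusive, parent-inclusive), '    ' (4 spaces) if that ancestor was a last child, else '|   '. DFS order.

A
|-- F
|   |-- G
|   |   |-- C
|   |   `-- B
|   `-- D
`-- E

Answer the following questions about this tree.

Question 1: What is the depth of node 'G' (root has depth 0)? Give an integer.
Path from root to G: A -> F -> G
Depth = number of edges = 2

Answer: 2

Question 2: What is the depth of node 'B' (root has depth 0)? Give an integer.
Path from root to B: A -> F -> G -> B
Depth = number of edges = 3

Answer: 3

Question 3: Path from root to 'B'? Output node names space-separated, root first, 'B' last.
Walk down from root: A -> F -> G -> B

Answer: A F G B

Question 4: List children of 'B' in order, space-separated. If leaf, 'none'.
Node B's children (from adjacency): (leaf)

Answer: none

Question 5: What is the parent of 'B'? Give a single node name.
Answer: G

Derivation:
Scan adjacency: B appears as child of G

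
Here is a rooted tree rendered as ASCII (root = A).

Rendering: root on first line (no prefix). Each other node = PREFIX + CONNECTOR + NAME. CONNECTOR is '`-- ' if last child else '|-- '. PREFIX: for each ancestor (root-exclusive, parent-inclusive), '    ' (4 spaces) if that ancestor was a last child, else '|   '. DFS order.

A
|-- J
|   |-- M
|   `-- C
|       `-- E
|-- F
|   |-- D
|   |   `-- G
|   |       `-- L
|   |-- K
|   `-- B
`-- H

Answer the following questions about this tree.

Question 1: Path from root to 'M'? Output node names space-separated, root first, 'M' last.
Answer: A J M

Derivation:
Walk down from root: A -> J -> M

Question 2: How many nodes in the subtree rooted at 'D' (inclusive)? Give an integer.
Subtree rooted at D contains: D, G, L
Count = 3

Answer: 3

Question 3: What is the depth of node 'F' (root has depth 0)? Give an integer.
Answer: 1

Derivation:
Path from root to F: A -> F
Depth = number of edges = 1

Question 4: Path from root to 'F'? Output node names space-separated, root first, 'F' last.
Answer: A F

Derivation:
Walk down from root: A -> F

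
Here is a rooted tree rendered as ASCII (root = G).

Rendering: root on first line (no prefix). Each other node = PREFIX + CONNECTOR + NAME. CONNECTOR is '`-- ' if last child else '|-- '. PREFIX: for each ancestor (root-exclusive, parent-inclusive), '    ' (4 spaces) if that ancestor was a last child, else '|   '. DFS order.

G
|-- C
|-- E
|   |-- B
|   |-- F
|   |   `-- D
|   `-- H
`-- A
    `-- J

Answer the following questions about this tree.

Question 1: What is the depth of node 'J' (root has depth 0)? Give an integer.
Path from root to J: G -> A -> J
Depth = number of edges = 2

Answer: 2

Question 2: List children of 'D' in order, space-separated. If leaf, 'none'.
Node D's children (from adjacency): (leaf)

Answer: none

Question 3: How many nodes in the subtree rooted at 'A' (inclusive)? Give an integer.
Subtree rooted at A contains: A, J
Count = 2

Answer: 2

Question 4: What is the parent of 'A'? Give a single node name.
Answer: G

Derivation:
Scan adjacency: A appears as child of G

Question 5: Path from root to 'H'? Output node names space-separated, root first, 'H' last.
Walk down from root: G -> E -> H

Answer: G E H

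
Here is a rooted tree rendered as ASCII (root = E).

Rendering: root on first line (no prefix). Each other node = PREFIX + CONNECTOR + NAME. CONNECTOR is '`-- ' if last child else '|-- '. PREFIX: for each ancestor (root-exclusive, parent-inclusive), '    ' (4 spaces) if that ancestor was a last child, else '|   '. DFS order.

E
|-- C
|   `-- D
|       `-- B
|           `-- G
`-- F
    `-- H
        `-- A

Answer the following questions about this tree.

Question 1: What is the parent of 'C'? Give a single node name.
Answer: E

Derivation:
Scan adjacency: C appears as child of E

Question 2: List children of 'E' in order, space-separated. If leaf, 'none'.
Node E's children (from adjacency): C, F

Answer: C F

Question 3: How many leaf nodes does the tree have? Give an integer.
Leaves (nodes with no children): A, G

Answer: 2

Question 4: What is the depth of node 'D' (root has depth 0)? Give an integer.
Answer: 2

Derivation:
Path from root to D: E -> C -> D
Depth = number of edges = 2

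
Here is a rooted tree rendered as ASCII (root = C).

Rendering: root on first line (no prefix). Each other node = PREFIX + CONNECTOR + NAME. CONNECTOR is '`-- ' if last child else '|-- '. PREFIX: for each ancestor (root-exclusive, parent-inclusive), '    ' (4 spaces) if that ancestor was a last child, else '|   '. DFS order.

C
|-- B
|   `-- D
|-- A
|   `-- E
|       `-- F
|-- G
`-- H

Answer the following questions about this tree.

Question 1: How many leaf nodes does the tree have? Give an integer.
Leaves (nodes with no children): D, F, G, H

Answer: 4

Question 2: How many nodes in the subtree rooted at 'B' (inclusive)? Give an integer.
Answer: 2

Derivation:
Subtree rooted at B contains: B, D
Count = 2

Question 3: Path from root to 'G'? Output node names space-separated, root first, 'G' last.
Answer: C G

Derivation:
Walk down from root: C -> G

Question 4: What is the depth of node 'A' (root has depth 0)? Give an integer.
Answer: 1

Derivation:
Path from root to A: C -> A
Depth = number of edges = 1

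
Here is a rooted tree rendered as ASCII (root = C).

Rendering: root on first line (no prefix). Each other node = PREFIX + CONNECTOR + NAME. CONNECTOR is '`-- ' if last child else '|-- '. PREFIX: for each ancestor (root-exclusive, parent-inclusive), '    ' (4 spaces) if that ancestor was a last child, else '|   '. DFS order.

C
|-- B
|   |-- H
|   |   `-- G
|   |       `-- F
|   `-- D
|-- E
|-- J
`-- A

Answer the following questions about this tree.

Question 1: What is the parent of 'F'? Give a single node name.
Answer: G

Derivation:
Scan adjacency: F appears as child of G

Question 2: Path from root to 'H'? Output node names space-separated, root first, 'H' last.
Answer: C B H

Derivation:
Walk down from root: C -> B -> H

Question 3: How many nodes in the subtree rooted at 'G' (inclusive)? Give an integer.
Answer: 2

Derivation:
Subtree rooted at G contains: F, G
Count = 2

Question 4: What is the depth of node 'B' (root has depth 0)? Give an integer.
Answer: 1

Derivation:
Path from root to B: C -> B
Depth = number of edges = 1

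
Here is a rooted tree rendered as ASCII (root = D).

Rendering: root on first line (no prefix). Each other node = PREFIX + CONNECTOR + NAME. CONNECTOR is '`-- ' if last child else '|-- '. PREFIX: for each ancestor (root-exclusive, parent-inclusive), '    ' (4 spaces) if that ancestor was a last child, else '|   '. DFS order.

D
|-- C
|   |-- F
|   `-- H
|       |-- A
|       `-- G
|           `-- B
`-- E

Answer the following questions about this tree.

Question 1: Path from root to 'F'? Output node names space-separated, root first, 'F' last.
Walk down from root: D -> C -> F

Answer: D C F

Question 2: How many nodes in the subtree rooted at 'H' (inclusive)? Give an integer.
Subtree rooted at H contains: A, B, G, H
Count = 4

Answer: 4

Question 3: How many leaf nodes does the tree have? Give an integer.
Answer: 4

Derivation:
Leaves (nodes with no children): A, B, E, F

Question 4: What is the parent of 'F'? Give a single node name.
Answer: C

Derivation:
Scan adjacency: F appears as child of C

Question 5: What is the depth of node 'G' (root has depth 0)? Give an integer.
Answer: 3

Derivation:
Path from root to G: D -> C -> H -> G
Depth = number of edges = 3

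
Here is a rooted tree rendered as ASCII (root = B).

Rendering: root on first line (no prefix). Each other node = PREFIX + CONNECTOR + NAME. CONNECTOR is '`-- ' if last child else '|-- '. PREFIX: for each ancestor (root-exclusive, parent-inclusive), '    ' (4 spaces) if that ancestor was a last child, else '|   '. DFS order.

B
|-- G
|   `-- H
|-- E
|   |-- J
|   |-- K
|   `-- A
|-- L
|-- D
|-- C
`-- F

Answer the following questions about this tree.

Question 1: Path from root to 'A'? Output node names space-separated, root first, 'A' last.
Answer: B E A

Derivation:
Walk down from root: B -> E -> A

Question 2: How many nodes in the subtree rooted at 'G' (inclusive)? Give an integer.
Subtree rooted at G contains: G, H
Count = 2

Answer: 2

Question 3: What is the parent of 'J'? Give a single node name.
Answer: E

Derivation:
Scan adjacency: J appears as child of E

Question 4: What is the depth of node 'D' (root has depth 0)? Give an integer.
Answer: 1

Derivation:
Path from root to D: B -> D
Depth = number of edges = 1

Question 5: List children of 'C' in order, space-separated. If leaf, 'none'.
Answer: none

Derivation:
Node C's children (from adjacency): (leaf)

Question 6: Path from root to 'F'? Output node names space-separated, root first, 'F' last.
Answer: B F

Derivation:
Walk down from root: B -> F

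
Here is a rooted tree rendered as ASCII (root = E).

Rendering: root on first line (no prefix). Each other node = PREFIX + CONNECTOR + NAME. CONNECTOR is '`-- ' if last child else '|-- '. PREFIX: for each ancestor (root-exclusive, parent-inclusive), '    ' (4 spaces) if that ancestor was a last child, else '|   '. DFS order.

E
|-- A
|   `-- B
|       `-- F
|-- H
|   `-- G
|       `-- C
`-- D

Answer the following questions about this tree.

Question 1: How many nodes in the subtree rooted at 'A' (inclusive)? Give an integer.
Subtree rooted at A contains: A, B, F
Count = 3

Answer: 3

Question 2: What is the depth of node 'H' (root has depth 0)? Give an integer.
Path from root to H: E -> H
Depth = number of edges = 1

Answer: 1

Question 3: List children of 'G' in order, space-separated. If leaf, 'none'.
Answer: C

Derivation:
Node G's children (from adjacency): C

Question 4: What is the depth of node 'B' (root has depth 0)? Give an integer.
Path from root to B: E -> A -> B
Depth = number of edges = 2

Answer: 2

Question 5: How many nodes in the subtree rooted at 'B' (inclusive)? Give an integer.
Subtree rooted at B contains: B, F
Count = 2

Answer: 2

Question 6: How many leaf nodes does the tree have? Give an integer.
Answer: 3

Derivation:
Leaves (nodes with no children): C, D, F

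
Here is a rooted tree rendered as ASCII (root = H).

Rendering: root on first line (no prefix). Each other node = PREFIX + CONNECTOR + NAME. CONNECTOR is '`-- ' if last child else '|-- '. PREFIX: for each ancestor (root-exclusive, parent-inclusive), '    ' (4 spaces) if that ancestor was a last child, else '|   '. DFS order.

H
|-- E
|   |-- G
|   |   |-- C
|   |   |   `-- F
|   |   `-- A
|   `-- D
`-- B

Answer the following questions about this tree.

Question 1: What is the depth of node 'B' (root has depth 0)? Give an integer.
Path from root to B: H -> B
Depth = number of edges = 1

Answer: 1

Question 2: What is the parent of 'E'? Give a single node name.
Scan adjacency: E appears as child of H

Answer: H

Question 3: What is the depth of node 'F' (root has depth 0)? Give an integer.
Answer: 4

Derivation:
Path from root to F: H -> E -> G -> C -> F
Depth = number of edges = 4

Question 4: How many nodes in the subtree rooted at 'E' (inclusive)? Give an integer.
Subtree rooted at E contains: A, C, D, E, F, G
Count = 6

Answer: 6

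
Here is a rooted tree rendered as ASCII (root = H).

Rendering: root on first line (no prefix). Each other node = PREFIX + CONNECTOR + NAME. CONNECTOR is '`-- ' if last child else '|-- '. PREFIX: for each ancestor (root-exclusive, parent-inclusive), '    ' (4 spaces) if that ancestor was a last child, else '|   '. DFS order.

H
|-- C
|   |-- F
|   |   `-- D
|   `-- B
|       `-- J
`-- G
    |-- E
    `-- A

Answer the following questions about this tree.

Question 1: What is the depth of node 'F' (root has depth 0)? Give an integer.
Path from root to F: H -> C -> F
Depth = number of edges = 2

Answer: 2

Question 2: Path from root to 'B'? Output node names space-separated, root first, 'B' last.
Answer: H C B

Derivation:
Walk down from root: H -> C -> B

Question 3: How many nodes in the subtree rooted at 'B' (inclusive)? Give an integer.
Answer: 2

Derivation:
Subtree rooted at B contains: B, J
Count = 2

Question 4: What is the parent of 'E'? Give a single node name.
Scan adjacency: E appears as child of G

Answer: G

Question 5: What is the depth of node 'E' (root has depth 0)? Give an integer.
Answer: 2

Derivation:
Path from root to E: H -> G -> E
Depth = number of edges = 2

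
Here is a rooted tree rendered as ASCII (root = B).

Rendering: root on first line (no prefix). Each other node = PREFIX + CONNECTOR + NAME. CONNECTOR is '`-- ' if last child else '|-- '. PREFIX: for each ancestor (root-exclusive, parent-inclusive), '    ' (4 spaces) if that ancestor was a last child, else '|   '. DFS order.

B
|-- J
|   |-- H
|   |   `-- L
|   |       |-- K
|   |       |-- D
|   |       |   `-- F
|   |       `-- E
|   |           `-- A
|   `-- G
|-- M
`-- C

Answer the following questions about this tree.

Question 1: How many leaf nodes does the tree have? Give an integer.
Leaves (nodes with no children): A, C, F, G, K, M

Answer: 6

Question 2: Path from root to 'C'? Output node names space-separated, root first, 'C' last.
Answer: B C

Derivation:
Walk down from root: B -> C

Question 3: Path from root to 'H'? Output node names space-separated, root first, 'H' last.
Answer: B J H

Derivation:
Walk down from root: B -> J -> H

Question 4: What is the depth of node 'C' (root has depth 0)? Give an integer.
Answer: 1

Derivation:
Path from root to C: B -> C
Depth = number of edges = 1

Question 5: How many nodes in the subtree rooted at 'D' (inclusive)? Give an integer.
Answer: 2

Derivation:
Subtree rooted at D contains: D, F
Count = 2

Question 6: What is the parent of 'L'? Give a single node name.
Answer: H

Derivation:
Scan adjacency: L appears as child of H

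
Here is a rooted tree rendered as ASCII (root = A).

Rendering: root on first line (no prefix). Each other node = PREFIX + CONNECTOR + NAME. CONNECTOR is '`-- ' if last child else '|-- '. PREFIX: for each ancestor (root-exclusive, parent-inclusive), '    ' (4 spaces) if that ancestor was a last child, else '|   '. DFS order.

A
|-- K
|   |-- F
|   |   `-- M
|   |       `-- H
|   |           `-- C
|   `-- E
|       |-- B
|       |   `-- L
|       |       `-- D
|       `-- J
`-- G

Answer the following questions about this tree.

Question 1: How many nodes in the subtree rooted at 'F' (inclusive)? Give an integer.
Answer: 4

Derivation:
Subtree rooted at F contains: C, F, H, M
Count = 4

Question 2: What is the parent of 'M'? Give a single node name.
Scan adjacency: M appears as child of F

Answer: F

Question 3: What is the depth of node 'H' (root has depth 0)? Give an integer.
Answer: 4

Derivation:
Path from root to H: A -> K -> F -> M -> H
Depth = number of edges = 4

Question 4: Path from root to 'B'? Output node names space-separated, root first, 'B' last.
Walk down from root: A -> K -> E -> B

Answer: A K E B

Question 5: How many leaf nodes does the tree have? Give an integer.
Answer: 4

Derivation:
Leaves (nodes with no children): C, D, G, J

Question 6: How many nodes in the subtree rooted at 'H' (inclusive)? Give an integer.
Subtree rooted at H contains: C, H
Count = 2

Answer: 2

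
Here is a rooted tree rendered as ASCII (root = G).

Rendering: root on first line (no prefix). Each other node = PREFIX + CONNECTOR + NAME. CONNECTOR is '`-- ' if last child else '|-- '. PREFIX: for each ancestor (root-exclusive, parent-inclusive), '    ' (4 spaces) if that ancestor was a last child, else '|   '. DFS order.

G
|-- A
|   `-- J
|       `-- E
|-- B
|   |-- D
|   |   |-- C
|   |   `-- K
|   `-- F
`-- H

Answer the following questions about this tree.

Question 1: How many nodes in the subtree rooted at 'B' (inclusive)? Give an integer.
Subtree rooted at B contains: B, C, D, F, K
Count = 5

Answer: 5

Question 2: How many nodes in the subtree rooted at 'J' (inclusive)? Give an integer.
Subtree rooted at J contains: E, J
Count = 2

Answer: 2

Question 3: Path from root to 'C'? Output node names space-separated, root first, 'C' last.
Walk down from root: G -> B -> D -> C

Answer: G B D C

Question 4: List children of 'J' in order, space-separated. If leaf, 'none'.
Answer: E

Derivation:
Node J's children (from adjacency): E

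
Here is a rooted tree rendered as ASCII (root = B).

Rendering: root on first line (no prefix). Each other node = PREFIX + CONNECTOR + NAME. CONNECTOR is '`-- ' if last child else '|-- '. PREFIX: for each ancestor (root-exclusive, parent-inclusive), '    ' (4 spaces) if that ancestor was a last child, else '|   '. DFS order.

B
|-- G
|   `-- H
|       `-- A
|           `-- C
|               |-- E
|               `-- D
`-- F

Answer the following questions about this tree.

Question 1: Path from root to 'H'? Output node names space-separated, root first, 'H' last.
Walk down from root: B -> G -> H

Answer: B G H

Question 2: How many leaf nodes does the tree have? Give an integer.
Leaves (nodes with no children): D, E, F

Answer: 3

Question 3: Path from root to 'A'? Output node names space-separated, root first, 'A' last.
Walk down from root: B -> G -> H -> A

Answer: B G H A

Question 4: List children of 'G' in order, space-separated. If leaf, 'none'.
Node G's children (from adjacency): H

Answer: H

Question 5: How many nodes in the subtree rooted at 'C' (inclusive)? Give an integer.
Answer: 3

Derivation:
Subtree rooted at C contains: C, D, E
Count = 3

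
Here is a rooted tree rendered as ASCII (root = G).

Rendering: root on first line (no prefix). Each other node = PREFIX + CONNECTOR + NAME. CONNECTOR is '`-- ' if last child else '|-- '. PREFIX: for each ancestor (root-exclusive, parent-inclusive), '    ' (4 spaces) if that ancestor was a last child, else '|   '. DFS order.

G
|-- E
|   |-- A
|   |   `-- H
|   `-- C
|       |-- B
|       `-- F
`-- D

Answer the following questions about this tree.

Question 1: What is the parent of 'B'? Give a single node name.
Scan adjacency: B appears as child of C

Answer: C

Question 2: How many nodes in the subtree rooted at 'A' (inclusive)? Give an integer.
Answer: 2

Derivation:
Subtree rooted at A contains: A, H
Count = 2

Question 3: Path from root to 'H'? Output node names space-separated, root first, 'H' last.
Answer: G E A H

Derivation:
Walk down from root: G -> E -> A -> H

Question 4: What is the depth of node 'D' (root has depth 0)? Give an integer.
Answer: 1

Derivation:
Path from root to D: G -> D
Depth = number of edges = 1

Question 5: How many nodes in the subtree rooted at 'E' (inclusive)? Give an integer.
Subtree rooted at E contains: A, B, C, E, F, H
Count = 6

Answer: 6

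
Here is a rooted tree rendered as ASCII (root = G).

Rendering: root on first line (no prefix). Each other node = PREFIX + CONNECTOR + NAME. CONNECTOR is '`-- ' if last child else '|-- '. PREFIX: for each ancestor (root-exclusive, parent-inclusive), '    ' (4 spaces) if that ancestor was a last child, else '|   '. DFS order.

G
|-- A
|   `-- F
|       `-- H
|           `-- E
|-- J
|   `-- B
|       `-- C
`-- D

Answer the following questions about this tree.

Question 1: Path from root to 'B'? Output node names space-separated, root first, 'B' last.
Answer: G J B

Derivation:
Walk down from root: G -> J -> B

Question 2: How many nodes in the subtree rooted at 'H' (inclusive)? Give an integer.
Subtree rooted at H contains: E, H
Count = 2

Answer: 2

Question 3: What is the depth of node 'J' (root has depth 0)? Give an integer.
Answer: 1

Derivation:
Path from root to J: G -> J
Depth = number of edges = 1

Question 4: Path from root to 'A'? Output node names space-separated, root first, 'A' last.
Walk down from root: G -> A

Answer: G A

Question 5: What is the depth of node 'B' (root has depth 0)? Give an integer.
Path from root to B: G -> J -> B
Depth = number of edges = 2

Answer: 2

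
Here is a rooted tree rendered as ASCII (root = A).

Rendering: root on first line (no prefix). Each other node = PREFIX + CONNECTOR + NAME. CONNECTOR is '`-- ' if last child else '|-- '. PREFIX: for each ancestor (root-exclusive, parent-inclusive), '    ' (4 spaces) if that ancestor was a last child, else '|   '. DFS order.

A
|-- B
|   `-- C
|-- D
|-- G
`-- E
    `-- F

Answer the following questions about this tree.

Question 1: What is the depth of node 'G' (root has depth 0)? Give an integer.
Answer: 1

Derivation:
Path from root to G: A -> G
Depth = number of edges = 1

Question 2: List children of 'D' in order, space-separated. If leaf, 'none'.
Node D's children (from adjacency): (leaf)

Answer: none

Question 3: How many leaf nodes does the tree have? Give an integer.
Leaves (nodes with no children): C, D, F, G

Answer: 4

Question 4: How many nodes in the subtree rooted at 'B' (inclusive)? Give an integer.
Answer: 2

Derivation:
Subtree rooted at B contains: B, C
Count = 2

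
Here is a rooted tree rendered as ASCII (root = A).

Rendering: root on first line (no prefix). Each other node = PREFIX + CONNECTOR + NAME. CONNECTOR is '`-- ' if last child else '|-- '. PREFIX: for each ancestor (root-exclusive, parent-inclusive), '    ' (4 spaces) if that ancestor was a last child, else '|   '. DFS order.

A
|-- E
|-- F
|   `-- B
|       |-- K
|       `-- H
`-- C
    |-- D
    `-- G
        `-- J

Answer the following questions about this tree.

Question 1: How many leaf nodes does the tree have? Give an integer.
Answer: 5

Derivation:
Leaves (nodes with no children): D, E, H, J, K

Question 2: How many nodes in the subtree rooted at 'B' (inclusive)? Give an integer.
Answer: 3

Derivation:
Subtree rooted at B contains: B, H, K
Count = 3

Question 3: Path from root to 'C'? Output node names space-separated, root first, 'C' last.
Walk down from root: A -> C

Answer: A C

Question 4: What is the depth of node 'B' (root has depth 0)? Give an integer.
Answer: 2

Derivation:
Path from root to B: A -> F -> B
Depth = number of edges = 2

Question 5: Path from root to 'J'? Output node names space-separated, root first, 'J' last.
Walk down from root: A -> C -> G -> J

Answer: A C G J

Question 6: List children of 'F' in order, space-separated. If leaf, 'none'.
Answer: B

Derivation:
Node F's children (from adjacency): B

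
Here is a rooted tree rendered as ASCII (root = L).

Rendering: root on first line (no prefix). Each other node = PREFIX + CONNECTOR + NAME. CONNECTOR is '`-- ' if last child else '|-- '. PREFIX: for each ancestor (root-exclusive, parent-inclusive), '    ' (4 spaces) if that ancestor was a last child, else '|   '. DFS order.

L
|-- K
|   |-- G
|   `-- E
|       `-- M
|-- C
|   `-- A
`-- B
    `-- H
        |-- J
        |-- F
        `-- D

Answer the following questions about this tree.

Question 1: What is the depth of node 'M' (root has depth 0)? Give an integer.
Path from root to M: L -> K -> E -> M
Depth = number of edges = 3

Answer: 3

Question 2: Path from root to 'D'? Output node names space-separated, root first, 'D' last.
Walk down from root: L -> B -> H -> D

Answer: L B H D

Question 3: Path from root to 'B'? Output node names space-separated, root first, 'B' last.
Walk down from root: L -> B

Answer: L B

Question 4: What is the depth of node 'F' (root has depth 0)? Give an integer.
Answer: 3

Derivation:
Path from root to F: L -> B -> H -> F
Depth = number of edges = 3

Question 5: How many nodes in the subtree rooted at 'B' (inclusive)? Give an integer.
Subtree rooted at B contains: B, D, F, H, J
Count = 5

Answer: 5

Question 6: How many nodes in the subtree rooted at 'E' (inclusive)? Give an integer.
Subtree rooted at E contains: E, M
Count = 2

Answer: 2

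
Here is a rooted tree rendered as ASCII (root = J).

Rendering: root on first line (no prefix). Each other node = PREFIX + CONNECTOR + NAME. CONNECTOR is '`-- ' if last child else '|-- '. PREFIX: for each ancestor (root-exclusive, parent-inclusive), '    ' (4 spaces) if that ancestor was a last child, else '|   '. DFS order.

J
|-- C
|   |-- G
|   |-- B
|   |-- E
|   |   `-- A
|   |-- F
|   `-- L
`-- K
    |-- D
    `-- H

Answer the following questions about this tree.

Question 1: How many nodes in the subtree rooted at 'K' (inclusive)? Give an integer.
Subtree rooted at K contains: D, H, K
Count = 3

Answer: 3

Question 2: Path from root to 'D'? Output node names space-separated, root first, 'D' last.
Walk down from root: J -> K -> D

Answer: J K D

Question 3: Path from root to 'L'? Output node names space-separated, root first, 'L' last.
Answer: J C L

Derivation:
Walk down from root: J -> C -> L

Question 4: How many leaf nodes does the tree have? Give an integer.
Answer: 7

Derivation:
Leaves (nodes with no children): A, B, D, F, G, H, L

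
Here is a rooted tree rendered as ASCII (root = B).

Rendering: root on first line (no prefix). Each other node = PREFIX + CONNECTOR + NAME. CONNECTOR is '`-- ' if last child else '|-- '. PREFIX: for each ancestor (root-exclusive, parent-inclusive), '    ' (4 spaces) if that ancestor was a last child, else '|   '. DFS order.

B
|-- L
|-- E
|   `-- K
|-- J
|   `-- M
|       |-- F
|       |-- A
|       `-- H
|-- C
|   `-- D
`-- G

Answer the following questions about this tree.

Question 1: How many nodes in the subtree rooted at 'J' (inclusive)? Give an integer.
Answer: 5

Derivation:
Subtree rooted at J contains: A, F, H, J, M
Count = 5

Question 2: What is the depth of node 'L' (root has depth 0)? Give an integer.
Path from root to L: B -> L
Depth = number of edges = 1

Answer: 1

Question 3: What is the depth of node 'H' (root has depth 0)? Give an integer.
Path from root to H: B -> J -> M -> H
Depth = number of edges = 3

Answer: 3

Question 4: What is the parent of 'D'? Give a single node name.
Scan adjacency: D appears as child of C

Answer: C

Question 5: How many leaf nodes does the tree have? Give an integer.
Answer: 7

Derivation:
Leaves (nodes with no children): A, D, F, G, H, K, L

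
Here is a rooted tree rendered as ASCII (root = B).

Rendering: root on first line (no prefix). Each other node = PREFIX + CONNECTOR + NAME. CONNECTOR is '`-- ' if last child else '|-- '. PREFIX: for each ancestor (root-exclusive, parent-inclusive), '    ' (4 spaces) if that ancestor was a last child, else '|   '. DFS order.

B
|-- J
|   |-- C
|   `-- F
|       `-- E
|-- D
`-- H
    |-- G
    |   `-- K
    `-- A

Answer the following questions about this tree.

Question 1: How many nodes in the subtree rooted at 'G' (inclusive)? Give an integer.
Subtree rooted at G contains: G, K
Count = 2

Answer: 2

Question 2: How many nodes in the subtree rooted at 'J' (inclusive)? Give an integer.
Answer: 4

Derivation:
Subtree rooted at J contains: C, E, F, J
Count = 4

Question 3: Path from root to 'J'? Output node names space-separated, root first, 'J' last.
Answer: B J

Derivation:
Walk down from root: B -> J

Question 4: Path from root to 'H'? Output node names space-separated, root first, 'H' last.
Answer: B H

Derivation:
Walk down from root: B -> H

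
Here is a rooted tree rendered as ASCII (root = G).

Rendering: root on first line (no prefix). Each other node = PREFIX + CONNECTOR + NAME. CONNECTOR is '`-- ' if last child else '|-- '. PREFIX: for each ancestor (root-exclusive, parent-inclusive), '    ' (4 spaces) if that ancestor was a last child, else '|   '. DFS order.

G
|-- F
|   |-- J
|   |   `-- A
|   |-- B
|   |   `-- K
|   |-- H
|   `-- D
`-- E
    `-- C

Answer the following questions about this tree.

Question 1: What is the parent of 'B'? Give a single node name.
Answer: F

Derivation:
Scan adjacency: B appears as child of F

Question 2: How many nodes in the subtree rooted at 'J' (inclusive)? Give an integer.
Answer: 2

Derivation:
Subtree rooted at J contains: A, J
Count = 2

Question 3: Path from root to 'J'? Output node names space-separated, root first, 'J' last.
Answer: G F J

Derivation:
Walk down from root: G -> F -> J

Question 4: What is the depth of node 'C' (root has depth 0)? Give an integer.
Answer: 2

Derivation:
Path from root to C: G -> E -> C
Depth = number of edges = 2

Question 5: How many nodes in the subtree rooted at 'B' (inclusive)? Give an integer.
Answer: 2

Derivation:
Subtree rooted at B contains: B, K
Count = 2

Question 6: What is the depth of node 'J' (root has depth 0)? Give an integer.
Path from root to J: G -> F -> J
Depth = number of edges = 2

Answer: 2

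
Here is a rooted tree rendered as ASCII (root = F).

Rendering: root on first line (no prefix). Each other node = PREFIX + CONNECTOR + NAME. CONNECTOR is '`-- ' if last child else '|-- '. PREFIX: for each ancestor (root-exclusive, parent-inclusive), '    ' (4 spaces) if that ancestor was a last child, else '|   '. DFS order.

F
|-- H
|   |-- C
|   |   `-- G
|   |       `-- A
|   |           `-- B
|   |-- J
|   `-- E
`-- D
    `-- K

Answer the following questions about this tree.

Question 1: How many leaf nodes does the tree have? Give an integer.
Leaves (nodes with no children): B, E, J, K

Answer: 4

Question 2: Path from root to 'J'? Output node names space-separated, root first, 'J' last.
Answer: F H J

Derivation:
Walk down from root: F -> H -> J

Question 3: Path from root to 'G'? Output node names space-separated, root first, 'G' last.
Answer: F H C G

Derivation:
Walk down from root: F -> H -> C -> G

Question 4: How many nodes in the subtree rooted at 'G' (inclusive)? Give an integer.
Subtree rooted at G contains: A, B, G
Count = 3

Answer: 3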